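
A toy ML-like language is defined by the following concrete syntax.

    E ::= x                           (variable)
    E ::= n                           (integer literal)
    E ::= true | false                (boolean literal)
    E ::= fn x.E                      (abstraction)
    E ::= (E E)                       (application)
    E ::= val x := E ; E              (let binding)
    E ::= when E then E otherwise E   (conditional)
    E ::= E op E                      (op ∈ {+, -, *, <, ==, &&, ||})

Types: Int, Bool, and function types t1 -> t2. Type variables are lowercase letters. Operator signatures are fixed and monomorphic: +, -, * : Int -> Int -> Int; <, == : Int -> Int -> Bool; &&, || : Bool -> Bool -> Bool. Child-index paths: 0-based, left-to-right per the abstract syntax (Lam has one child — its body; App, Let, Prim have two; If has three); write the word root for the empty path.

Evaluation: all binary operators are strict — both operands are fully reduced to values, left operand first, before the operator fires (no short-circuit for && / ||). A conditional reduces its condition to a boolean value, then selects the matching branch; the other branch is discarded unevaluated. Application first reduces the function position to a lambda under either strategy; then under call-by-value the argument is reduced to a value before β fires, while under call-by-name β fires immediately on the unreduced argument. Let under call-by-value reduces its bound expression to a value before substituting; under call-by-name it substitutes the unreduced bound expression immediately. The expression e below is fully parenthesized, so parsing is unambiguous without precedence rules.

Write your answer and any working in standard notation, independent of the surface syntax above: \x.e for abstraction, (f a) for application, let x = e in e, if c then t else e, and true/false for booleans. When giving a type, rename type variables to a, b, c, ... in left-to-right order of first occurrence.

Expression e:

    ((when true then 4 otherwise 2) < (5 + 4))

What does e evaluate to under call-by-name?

Answer: true

Trace:
step 0: ((if true then 4 else 2) < (5 + 4))
step 1: [if@0] (4 < (5 + 4))
step 2: [delta@1] (4 < 9)
step 3: [delta@root] true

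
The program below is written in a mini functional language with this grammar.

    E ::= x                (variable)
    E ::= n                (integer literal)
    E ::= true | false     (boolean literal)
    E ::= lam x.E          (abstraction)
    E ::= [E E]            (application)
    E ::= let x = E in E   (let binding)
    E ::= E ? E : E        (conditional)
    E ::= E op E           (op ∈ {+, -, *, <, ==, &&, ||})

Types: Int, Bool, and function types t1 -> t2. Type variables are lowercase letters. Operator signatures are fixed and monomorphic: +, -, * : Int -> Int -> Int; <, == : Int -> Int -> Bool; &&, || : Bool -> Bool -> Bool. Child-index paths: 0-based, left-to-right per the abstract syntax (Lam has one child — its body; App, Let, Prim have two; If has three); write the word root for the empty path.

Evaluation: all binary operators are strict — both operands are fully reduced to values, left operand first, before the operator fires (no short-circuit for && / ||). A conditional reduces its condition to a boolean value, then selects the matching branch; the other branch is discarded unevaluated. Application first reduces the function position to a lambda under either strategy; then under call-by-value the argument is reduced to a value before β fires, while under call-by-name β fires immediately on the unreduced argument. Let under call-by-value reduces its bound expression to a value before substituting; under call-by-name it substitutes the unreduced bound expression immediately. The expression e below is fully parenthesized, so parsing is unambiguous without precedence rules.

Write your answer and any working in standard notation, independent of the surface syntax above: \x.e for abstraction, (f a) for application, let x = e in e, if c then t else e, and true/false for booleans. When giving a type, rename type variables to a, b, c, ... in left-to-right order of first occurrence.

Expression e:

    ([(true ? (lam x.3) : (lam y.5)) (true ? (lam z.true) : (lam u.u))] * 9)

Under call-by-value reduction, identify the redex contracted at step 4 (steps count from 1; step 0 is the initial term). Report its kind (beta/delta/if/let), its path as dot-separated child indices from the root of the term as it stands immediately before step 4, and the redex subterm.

Trace:
step 0: (((if true then (\x.3) else (\y.5)) (if true then (\z.true) else (\u.u))) * 9)
step 1: [if@0.0] (((\x.3) (if true then (\z.true) else (\u.u))) * 9)
step 2: [if@0.1] (((\x.3) (\z.true)) * 9)
step 3: [beta@0] (3 * 9)
step 4: [delta@root] 27

Answer: delta at root : (3 * 9)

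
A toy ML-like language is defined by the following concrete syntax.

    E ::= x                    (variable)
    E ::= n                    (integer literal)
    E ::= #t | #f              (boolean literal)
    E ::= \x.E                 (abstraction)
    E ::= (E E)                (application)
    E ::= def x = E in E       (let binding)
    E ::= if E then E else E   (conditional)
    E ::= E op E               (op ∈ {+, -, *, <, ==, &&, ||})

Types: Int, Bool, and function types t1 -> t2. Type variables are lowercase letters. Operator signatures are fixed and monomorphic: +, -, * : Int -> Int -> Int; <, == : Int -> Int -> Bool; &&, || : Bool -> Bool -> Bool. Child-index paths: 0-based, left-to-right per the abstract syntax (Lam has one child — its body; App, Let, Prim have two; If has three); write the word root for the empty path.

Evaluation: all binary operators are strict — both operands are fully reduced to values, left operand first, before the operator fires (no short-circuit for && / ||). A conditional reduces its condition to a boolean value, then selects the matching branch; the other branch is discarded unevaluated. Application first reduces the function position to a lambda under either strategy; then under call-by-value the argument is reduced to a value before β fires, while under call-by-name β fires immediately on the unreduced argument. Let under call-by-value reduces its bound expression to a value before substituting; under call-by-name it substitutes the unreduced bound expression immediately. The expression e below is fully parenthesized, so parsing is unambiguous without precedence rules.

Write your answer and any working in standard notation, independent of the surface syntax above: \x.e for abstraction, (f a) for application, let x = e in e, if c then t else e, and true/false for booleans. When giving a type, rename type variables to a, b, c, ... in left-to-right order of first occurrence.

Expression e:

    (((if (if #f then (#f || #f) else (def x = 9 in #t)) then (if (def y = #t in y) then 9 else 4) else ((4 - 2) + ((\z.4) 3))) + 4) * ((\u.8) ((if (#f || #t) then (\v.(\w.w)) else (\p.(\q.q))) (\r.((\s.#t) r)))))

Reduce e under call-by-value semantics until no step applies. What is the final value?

Working:
step 0: (((if (if false then (false || false) else (let x = 9 in true)) then (if (let y = true in y) then 9 else 4) else ((4 - 2) + ((\z.4) 3))) + 4) * ((\u.8) ((if (false || true) then (\v.(\w.w)) else (\p.(\q.q))) (\r.((\s.true) r)))))
step 1: [if@0.0.0] (((if (let x = 9 in true) then (if (let y = true in y) then 9 else 4) else ((4 - 2) + ((\z.4) 3))) + 4) * ((\u.8) ((if (false || true) then (\v.(\w.w)) else (\p.(\q.q))) (\r.((\s.true) r)))))
step 2: [let@0.0.0] (((if true then (if (let y = true in y) then 9 else 4) else ((4 - 2) + ((\z.4) 3))) + 4) * ((\u.8) ((if (false || true) then (\v.(\w.w)) else (\p.(\q.q))) (\r.((\s.true) r)))))
step 3: [if@0.0] (((if (let y = true in y) then 9 else 4) + 4) * ((\u.8) ((if (false || true) then (\v.(\w.w)) else (\p.(\q.q))) (\r.((\s.true) r)))))
step 4: [let@0.0.0] (((if true then 9 else 4) + 4) * ((\u.8) ((if (false || true) then (\v.(\w.w)) else (\p.(\q.q))) (\r.((\s.true) r)))))
step 5: [if@0.0] ((9 + 4) * ((\u.8) ((if (false || true) then (\v.(\w.w)) else (\p.(\q.q))) (\r.((\s.true) r)))))
step 6: [delta@0] (13 * ((\u.8) ((if (false || true) then (\v.(\w.w)) else (\p.(\q.q))) (\r.((\s.true) r)))))
step 7: [delta@1.1.0.0] (13 * ((\u.8) ((if true then (\v.(\w.w)) else (\p.(\q.q))) (\r.((\s.true) r)))))
step 8: [if@1.1.0] (13 * ((\u.8) ((\v.(\w.w)) (\r.((\s.true) r)))))
step 9: [beta@1.1] (13 * ((\u.8) (\w.w)))
step 10: [beta@1] (13 * 8)
step 11: [delta@root] 104

Answer: 104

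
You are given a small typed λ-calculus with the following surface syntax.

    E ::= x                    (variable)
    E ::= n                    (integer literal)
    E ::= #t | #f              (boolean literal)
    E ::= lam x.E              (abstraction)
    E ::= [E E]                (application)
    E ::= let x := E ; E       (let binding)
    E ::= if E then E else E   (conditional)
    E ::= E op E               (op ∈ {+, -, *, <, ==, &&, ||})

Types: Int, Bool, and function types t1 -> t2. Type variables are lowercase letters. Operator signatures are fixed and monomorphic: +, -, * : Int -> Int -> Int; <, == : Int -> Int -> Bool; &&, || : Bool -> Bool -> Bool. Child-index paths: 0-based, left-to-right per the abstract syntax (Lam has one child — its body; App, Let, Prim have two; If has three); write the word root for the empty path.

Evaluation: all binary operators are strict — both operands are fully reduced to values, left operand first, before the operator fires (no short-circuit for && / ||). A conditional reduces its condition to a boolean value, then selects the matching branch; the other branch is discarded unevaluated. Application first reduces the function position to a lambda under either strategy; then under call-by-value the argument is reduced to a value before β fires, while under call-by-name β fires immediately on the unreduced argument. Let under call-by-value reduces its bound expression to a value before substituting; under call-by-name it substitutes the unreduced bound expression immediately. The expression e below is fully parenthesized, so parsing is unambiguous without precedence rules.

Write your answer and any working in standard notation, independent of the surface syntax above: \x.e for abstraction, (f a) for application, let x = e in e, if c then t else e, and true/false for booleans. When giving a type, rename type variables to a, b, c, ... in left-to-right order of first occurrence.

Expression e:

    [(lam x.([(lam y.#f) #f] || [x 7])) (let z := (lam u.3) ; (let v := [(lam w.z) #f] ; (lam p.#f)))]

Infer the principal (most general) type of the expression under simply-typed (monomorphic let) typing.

Answer: Bool

Derivation:
\y._ : b -> Bool
  unify b -> Bool ~ Bool -> c
  unify b ~ Bool
  unify Bool ~ c
_ _ : Bool
  unify Bool ~ Bool
x : a
  unify a ~ Int -> d
_ _ : d
  unify d ~ Bool
\x._ : (Int -> Bool) -> Bool
\u._ : e -> Int
let z : e -> Int
z : e -> Int
\w._ : f -> e -> Int
  unify f -> e -> Int ~ Bool -> g
  unify f ~ Bool
  unify e -> Int ~ g
_ _ : e -> Int
let v : e -> Int
\p._ : h -> Bool
  unify (Int -> Bool) -> Bool ~ (h -> Bool) -> i
  unify Int -> Bool ~ h -> Bool
  unify Int ~ h
  unify Bool ~ Bool
  unify Bool ~ i
_ _ : Bool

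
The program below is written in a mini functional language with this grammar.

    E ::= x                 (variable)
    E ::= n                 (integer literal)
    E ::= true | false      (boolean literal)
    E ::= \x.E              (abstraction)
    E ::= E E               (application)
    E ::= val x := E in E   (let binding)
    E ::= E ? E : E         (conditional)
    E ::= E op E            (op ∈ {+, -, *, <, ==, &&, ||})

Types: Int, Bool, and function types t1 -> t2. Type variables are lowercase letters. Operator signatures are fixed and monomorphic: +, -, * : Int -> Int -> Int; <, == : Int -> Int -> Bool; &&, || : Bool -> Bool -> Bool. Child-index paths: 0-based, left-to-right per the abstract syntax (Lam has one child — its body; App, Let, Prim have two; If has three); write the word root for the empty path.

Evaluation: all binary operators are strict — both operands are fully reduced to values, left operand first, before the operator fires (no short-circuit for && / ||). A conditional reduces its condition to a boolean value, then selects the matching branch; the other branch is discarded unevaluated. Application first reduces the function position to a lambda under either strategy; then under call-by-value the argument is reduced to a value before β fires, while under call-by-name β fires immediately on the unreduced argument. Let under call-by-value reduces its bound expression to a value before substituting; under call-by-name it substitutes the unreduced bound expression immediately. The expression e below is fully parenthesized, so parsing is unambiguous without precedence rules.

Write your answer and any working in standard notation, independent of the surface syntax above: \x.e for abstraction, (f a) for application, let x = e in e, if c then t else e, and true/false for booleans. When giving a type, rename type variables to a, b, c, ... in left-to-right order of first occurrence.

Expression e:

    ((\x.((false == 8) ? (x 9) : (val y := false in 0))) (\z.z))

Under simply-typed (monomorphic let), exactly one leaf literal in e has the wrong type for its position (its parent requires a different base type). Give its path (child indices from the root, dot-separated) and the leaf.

Answer: 0.0.0.0 : false

Working:
  unify Bool ~ Int
  FAIL: mismatch Bool ~ Int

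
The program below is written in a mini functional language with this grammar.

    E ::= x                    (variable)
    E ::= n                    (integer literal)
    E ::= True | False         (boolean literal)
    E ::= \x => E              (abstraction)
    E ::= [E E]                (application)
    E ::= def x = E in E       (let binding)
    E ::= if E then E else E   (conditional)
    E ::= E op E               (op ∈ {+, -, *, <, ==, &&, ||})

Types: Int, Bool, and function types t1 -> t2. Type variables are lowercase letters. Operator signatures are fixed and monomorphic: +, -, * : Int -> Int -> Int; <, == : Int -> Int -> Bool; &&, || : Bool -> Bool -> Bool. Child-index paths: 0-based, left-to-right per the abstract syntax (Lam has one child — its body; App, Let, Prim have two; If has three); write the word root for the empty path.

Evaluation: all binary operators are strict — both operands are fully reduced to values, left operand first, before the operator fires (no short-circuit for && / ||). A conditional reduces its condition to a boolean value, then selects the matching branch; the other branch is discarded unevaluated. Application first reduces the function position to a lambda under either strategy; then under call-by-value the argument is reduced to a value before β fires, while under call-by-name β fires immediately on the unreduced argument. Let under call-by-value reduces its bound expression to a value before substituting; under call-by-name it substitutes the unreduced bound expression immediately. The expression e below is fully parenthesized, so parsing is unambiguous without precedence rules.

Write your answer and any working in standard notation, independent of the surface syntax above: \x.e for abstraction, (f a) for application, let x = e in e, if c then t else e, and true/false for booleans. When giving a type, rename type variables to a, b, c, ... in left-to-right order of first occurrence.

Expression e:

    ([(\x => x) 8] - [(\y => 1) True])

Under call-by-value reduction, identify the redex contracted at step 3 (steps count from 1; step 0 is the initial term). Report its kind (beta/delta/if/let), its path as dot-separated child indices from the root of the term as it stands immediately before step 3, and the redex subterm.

Answer: delta at root : (8 - 1)

Trace:
step 0: (((\x.x) 8) - ((\y.1) true))
step 1: [beta@0] (8 - ((\y.1) true))
step 2: [beta@1] (8 - 1)
step 3: [delta@root] 7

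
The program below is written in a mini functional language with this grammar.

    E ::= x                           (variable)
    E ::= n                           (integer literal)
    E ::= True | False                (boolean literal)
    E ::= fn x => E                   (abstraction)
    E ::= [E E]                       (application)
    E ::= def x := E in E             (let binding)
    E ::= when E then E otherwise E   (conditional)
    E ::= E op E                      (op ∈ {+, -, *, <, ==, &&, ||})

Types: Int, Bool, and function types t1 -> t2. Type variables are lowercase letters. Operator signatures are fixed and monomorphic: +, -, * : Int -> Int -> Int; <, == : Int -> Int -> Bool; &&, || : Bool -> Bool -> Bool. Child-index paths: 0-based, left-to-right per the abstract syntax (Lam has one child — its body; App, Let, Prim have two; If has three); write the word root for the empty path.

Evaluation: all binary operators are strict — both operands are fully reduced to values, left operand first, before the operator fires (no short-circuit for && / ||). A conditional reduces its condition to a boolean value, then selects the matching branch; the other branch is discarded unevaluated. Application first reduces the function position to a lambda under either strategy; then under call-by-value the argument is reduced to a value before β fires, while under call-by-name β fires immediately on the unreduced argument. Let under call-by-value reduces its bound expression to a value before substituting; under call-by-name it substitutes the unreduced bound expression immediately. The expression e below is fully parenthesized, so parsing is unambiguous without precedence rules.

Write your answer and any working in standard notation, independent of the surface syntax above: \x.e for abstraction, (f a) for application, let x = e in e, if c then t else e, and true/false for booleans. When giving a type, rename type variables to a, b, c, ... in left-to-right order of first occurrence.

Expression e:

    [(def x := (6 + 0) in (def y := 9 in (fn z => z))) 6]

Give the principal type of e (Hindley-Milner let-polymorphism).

Answer: Int

Working:
  unify Int ~ Int
  unify Int ~ Int
let x : Int
let y : Int
z : a
\z._ : a -> a
  unify a -> a ~ Int -> b
  unify a ~ Int
  unify Int ~ b
_ _ : Int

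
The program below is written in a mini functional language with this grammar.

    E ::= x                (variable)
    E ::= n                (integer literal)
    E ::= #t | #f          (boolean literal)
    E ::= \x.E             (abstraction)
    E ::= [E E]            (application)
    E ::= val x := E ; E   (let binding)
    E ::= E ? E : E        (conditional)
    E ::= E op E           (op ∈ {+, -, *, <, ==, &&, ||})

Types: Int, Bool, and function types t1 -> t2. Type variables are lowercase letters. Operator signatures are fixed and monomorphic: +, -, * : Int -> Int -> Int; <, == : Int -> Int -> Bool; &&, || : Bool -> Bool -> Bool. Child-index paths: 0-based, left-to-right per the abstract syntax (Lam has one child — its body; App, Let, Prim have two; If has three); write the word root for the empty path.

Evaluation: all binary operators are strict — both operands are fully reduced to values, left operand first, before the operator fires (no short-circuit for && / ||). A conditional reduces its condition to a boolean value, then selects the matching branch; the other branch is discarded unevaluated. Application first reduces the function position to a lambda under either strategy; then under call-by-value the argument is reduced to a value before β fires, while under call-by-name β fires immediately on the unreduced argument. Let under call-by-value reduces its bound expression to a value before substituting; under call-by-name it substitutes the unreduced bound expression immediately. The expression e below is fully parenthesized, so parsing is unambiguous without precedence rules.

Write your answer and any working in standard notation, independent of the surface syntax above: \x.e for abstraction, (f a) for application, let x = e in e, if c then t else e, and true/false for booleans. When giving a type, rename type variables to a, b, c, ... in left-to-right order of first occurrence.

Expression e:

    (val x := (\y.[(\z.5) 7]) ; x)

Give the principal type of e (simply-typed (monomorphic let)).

Answer: a -> Int

Working:
\z._ : b -> Int
  unify b -> Int ~ Int -> c
  unify b ~ Int
  unify Int ~ c
_ _ : Int
\y._ : a -> Int
let x : a -> Int
x : a -> Int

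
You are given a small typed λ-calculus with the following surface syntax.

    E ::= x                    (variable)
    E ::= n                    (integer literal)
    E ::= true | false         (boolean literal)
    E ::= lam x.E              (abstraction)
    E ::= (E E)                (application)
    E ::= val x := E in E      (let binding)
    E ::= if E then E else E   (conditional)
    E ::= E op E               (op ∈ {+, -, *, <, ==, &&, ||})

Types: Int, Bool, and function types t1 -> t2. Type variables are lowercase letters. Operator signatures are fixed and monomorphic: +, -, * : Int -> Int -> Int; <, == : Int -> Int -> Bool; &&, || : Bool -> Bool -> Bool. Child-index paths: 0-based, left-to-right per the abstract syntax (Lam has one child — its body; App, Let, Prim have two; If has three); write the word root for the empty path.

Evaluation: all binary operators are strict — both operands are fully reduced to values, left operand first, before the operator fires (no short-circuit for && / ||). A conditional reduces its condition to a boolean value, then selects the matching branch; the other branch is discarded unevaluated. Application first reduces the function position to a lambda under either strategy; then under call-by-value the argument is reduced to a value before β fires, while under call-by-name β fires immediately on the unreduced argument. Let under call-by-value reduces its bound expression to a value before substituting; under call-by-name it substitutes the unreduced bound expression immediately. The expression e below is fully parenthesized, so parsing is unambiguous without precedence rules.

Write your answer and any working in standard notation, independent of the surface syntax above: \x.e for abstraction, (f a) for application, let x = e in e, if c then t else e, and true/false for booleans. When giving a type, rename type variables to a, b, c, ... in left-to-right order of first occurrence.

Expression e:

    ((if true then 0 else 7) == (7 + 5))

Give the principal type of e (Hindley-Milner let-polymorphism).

Answer: Bool

Trace:
  unify Bool ~ Bool
  unify Int ~ Int
  unify Int ~ Int
  unify Int ~ Int
  unify Int ~ Int
  unify Int ~ Int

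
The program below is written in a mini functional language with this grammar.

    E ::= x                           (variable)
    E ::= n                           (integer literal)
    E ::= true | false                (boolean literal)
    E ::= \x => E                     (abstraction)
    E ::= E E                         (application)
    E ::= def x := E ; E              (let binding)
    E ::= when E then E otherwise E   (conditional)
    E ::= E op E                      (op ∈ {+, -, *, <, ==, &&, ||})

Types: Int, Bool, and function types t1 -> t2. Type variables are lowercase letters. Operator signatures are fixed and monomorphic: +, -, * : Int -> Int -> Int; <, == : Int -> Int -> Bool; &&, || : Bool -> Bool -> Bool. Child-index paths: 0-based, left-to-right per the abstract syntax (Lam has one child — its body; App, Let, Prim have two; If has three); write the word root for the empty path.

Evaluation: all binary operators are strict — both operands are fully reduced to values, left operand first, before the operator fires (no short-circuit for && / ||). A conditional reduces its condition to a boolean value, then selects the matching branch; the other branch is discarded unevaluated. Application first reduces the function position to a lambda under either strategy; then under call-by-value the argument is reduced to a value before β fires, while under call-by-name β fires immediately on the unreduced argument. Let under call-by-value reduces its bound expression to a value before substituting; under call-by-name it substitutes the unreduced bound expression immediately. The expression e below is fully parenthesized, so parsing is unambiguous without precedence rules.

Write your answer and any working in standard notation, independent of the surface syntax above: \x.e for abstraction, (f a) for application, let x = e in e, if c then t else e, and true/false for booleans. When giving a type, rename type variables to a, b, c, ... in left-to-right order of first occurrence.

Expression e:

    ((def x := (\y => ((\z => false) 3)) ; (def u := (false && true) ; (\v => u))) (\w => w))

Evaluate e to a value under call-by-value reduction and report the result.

Working:
step 0: ((let x = (\y.((\z.false) 3)) in (let u = (false && true) in (\v.u))) (\w.w))
step 1: [let@0] ((let u = (false && true) in (\v.u)) (\w.w))
step 2: [delta@0.0] ((let u = false in (\v.u)) (\w.w))
step 3: [let@0] ((\v.false) (\w.w))
step 4: [beta@root] false

Answer: false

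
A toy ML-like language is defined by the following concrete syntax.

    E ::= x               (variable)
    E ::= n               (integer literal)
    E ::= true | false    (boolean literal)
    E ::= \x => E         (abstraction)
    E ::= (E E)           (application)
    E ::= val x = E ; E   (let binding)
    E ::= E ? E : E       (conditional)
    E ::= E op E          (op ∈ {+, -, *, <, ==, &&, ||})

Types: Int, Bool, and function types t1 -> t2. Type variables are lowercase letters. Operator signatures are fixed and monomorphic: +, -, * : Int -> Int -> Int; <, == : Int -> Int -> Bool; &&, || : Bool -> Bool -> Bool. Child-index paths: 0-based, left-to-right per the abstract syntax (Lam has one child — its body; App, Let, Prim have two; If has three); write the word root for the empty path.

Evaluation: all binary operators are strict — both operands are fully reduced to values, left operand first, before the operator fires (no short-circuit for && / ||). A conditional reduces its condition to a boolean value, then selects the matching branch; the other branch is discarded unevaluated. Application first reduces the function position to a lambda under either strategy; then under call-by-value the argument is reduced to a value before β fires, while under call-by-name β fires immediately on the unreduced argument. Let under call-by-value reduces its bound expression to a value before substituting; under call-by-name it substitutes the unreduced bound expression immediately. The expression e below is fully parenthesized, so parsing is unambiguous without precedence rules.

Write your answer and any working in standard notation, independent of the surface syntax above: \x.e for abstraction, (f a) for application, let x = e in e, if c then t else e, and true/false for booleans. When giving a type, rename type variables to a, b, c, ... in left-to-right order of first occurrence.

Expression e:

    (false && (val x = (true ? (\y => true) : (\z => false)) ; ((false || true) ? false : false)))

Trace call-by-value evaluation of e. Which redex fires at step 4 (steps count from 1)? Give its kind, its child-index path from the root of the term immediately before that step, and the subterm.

Answer: if at 1 : (if true then false else false)

Working:
step 0: (false && (let x = (if true then (\y.true) else (\z.false)) in (if (false || true) then false else false)))
step 1: [if@1.0] (false && (let x = (\y.true) in (if (false || true) then false else false)))
step 2: [let@1] (false && (if (false || true) then false else false))
step 3: [delta@1.0] (false && (if true then false else false))
step 4: [if@1] (false && false)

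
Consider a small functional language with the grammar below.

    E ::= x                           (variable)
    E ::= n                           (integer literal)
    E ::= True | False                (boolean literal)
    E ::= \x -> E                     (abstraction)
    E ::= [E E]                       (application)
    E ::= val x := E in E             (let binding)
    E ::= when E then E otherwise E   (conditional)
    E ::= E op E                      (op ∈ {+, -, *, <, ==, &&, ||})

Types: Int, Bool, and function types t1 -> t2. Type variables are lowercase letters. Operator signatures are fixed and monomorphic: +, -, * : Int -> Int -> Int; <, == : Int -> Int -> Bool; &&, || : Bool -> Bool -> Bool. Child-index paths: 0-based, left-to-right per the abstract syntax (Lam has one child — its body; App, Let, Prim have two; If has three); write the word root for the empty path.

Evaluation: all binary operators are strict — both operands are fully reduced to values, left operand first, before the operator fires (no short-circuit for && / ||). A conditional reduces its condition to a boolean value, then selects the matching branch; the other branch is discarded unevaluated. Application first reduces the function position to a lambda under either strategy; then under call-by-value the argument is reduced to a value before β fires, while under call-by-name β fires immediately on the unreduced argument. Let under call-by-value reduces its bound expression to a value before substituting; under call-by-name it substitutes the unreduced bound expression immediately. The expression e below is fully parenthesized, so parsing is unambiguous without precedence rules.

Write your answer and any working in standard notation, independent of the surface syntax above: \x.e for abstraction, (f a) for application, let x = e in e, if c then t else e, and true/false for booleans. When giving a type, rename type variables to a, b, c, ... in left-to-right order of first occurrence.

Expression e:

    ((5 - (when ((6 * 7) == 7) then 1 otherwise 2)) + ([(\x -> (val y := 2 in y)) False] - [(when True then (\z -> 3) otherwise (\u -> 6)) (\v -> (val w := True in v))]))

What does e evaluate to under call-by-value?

Trace:
step 0: ((5 - (if ((6 * 7) == 7) then 1 else 2)) + (((\x.(let y = 2 in y)) false) - ((if true then (\z.3) else (\u.6)) (\v.(let w = true in v)))))
step 1: [delta@0.1.0.0] ((5 - (if (42 == 7) then 1 else 2)) + (((\x.(let y = 2 in y)) false) - ((if true then (\z.3) else (\u.6)) (\v.(let w = true in v)))))
step 2: [delta@0.1.0] ((5 - (if false then 1 else 2)) + (((\x.(let y = 2 in y)) false) - ((if true then (\z.3) else (\u.6)) (\v.(let w = true in v)))))
step 3: [if@0.1] ((5 - 2) + (((\x.(let y = 2 in y)) false) - ((if true then (\z.3) else (\u.6)) (\v.(let w = true in v)))))
step 4: [delta@0] (3 + (((\x.(let y = 2 in y)) false) - ((if true then (\z.3) else (\u.6)) (\v.(let w = true in v)))))
step 5: [beta@1.0] (3 + ((let y = 2 in y) - ((if true then (\z.3) else (\u.6)) (\v.(let w = true in v)))))
step 6: [let@1.0] (3 + (2 - ((if true then (\z.3) else (\u.6)) (\v.(let w = true in v)))))
step 7: [if@1.1.0] (3 + (2 - ((\z.3) (\v.(let w = true in v)))))
step 8: [beta@1.1] (3 + (2 - 3))
step 9: [delta@1] (3 + -1)
step 10: [delta@root] 2

Answer: 2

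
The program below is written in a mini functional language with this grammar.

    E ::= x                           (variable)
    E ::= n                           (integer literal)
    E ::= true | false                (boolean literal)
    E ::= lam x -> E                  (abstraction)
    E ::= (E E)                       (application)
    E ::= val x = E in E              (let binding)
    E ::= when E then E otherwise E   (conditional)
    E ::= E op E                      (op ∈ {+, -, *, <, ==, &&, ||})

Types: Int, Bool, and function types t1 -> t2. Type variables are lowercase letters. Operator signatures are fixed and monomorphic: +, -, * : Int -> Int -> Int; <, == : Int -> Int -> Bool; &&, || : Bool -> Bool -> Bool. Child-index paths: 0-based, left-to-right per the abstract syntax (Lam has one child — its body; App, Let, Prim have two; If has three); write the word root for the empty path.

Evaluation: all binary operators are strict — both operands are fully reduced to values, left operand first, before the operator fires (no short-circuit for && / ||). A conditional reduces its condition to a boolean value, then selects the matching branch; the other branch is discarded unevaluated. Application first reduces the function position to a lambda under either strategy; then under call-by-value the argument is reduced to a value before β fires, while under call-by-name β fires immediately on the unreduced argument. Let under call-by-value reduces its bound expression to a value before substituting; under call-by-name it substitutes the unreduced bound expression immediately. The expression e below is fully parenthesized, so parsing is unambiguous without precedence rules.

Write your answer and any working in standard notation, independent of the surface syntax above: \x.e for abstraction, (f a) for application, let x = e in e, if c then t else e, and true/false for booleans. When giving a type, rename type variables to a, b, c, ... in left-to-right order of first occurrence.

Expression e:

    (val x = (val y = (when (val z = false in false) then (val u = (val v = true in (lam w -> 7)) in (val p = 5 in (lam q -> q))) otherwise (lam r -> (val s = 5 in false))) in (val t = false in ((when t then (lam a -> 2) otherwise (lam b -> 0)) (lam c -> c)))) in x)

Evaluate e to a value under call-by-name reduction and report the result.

Answer: 0

Trace:
step 0: (let x = (let y = (if (let z = false in false) then (let u = (let v = true in (\w.7)) in (let p = 5 in (\q.q))) else (\r.(let s = 5 in false))) in (let t = false in ((if t then (\a.2) else (\b.0)) (\c.c)))) in x)
step 1: [let@root] (let y = (if (let z = false in false) then (let u = (let v = true in (\w.7)) in (let p = 5 in (\q.q))) else (\r.(let s = 5 in false))) in (let t = false in ((if t then (\a.2) else (\b.0)) (\c.c))))
step 2: [let@root] (let t = false in ((if t then (\a.2) else (\b.0)) (\c.c)))
step 3: [let@root] ((if false then (\a.2) else (\b.0)) (\c.c))
step 4: [if@0] ((\b.0) (\c.c))
step 5: [beta@root] 0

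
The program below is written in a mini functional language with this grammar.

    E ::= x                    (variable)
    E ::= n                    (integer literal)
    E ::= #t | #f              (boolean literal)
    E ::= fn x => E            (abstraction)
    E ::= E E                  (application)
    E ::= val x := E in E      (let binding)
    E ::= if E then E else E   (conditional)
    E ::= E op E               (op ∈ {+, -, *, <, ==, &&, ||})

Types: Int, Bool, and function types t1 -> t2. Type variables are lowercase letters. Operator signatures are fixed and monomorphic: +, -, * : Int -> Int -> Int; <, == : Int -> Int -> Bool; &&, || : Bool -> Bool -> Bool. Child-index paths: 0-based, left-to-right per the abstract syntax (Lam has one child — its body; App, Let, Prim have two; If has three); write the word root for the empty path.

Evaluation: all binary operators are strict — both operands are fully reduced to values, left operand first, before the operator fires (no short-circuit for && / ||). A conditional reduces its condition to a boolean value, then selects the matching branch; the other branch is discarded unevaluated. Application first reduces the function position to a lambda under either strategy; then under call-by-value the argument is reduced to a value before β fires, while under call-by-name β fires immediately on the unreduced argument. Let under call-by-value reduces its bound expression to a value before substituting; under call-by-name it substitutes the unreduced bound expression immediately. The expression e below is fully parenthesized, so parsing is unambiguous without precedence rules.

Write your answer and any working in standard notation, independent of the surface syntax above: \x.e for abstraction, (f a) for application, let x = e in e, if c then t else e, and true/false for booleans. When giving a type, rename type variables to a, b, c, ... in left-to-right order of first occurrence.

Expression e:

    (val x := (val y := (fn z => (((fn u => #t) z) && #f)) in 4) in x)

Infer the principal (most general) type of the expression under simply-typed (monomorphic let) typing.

Answer: Int

Derivation:
\u._ : b -> Bool
z : a
  unify b -> Bool ~ a -> c
  unify b ~ a
  unify Bool ~ c
_ _ : Bool
  unify Bool ~ Bool
  unify Bool ~ Bool
\z._ : a -> Bool
let y : a -> Bool
let x : Int
x : Int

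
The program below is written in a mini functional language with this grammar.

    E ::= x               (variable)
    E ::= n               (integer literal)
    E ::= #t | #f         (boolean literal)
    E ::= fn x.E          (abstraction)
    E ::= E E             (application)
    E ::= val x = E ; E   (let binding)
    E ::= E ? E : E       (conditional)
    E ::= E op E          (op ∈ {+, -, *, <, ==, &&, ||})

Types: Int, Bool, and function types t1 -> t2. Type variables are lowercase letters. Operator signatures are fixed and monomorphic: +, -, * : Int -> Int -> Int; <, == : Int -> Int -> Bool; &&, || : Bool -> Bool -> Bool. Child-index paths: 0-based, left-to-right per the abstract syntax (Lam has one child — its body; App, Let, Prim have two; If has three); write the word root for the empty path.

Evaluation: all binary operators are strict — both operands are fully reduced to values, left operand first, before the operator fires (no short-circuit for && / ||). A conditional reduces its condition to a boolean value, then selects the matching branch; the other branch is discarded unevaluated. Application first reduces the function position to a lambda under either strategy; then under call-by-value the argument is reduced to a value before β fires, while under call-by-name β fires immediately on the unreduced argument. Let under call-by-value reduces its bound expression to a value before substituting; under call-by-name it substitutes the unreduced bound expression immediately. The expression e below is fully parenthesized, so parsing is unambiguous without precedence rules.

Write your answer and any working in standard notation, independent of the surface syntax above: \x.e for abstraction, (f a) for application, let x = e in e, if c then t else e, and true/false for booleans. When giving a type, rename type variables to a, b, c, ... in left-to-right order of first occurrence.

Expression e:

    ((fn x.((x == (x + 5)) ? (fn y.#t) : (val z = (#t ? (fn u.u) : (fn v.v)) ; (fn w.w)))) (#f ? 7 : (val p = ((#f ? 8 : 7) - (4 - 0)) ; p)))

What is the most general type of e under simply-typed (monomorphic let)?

Answer: Bool -> Bool

Trace:
x : a
  unify a ~ Int
x : Int
  unify Int ~ Int
  unify Int ~ Int
  unify Int ~ Int
  unify Bool ~ Bool
\y._ : b -> Bool
  unify Bool ~ Bool
u : c
\u._ : c -> c
v : d
\v._ : d -> d
  unify c -> c ~ d -> d
  unify c ~ d
  unify d ~ d
let z : d -> d
w : e
\w._ : e -> e
  unify b -> Bool ~ e -> e
  unify b ~ e
  unify Bool ~ e
\x._ : Int -> Bool -> Bool
  unify Bool ~ Bool
  unify Bool ~ Bool
  unify Int ~ Int
  unify Int ~ Int
  unify Int ~ Int
  unify Int ~ Int
  unify Int ~ Int
let p : Int
p : Int
  unify Int ~ Int
  unify Int -> Bool -> Bool ~ Int -> f
  unify Int ~ Int
  unify Bool -> Bool ~ f
_ _ : Bool -> Bool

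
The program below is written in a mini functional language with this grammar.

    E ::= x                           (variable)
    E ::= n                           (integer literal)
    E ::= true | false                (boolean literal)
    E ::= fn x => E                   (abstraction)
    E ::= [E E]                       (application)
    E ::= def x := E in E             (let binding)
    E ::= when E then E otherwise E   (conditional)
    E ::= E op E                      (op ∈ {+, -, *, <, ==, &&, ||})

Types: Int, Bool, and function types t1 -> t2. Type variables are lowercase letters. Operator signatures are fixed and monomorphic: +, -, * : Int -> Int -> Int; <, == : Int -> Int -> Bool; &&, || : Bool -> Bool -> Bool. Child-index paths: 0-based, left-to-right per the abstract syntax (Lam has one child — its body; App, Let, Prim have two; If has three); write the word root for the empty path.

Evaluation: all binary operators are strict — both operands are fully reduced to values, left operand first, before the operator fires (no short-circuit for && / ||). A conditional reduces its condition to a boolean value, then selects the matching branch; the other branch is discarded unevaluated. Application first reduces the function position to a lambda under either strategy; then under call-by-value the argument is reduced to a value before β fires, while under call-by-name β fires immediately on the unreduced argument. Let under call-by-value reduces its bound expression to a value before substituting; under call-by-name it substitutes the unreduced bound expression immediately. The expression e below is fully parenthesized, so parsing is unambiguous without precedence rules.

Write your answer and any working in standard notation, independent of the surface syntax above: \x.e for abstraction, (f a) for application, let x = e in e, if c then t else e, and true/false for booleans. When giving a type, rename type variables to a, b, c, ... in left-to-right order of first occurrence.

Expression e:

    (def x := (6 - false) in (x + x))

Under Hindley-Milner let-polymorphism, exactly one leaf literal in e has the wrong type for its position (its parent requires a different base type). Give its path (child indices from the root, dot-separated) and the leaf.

Working:
  unify Int ~ Int
  unify Bool ~ Int
  FAIL: mismatch Bool ~ Int

Answer: 0.1 : false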